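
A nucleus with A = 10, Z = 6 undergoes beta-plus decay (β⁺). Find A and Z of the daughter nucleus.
Daughter: A = 10, Z = 5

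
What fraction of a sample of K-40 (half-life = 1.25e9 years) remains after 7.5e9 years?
N/N₀ = (1/2)^(t/t½) = 0.01562 = 1.56%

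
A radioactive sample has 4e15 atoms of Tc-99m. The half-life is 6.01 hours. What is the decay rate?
A = λN = 4.613e14 decays/hour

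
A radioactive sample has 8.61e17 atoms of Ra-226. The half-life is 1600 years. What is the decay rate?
A = λN = 3.73e14 decays/year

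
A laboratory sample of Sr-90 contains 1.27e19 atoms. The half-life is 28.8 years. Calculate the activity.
A = λN = 3.057e17 decays/year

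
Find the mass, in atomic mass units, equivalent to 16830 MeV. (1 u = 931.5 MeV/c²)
m = E/c² = 18.07 u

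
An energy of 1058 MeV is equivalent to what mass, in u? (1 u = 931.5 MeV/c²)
m = E/c² = 1.136 u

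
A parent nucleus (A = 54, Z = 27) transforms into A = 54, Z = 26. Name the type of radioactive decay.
ΔA = 0, ΔZ = -1 ⇒ beta-plus decay (β⁺) or electron capture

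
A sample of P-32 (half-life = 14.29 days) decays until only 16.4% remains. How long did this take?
t = t½ × log₂(N₀/N) = 37.27 days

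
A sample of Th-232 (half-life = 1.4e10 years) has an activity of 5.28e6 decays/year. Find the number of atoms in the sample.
N = A/λ = 1.066e17 atoms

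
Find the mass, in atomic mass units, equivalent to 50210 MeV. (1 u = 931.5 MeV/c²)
m = E/c² = 53.9 u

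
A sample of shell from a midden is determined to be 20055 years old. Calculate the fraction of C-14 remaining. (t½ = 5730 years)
N/N₀ = (1/2)^(t/t½) = 0.08839 = 8.84%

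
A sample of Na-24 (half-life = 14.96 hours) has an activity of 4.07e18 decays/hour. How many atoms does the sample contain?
N = A/λ = 8.784e19 atoms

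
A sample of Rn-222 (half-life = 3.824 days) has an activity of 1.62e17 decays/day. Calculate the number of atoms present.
N = A/λ = 8.937e17 atoms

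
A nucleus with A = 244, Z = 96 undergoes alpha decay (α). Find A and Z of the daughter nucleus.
Daughter: A = 240, Z = 94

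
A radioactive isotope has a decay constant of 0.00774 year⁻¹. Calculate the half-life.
t½ = ln(2)/λ = 89.55 years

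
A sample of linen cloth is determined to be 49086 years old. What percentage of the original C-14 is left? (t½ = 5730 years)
N/N₀ = (1/2)^(t/t½) = 0.002638 = 0.264%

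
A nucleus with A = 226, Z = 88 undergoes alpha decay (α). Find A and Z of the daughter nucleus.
Daughter: A = 222, Z = 86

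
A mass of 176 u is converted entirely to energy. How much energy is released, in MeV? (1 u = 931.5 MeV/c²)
E = mc² = 1.639e5 MeV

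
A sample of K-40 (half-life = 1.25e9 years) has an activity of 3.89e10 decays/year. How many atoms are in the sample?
N = A/λ = 7.015e19 atoms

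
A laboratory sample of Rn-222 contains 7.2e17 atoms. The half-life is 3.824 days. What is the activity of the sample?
A = λN = 1.305e17 decays/day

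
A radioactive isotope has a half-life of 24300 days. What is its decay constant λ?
λ = ln(2)/t½ = 2.852e-5 day⁻¹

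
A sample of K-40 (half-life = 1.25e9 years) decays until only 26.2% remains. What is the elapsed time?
t = t½ × log₂(N₀/N) = 2.415e9 years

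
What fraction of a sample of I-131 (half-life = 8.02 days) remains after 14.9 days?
N/N₀ = (1/2)^(t/t½) = 0.2759 = 27.6%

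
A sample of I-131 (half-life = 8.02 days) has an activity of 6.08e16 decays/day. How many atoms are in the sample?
N = A/λ = 7.035e17 atoms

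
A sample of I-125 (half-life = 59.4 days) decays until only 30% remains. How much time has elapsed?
t = t½ × log₂(N₀/N) = 103.2 days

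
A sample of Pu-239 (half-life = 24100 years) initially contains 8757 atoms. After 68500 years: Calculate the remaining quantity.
N = N₀(1/2)^(t/t½) = 1221 atoms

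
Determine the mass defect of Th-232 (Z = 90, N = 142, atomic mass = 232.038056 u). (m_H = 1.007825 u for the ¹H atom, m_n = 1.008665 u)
Δm = Z·m_H + N·m_n − M = 1.897 u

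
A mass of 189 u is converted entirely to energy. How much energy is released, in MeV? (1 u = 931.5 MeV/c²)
E = mc² = 1.761e5 MeV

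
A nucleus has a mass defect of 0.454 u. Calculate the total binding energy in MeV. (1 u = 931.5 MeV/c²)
B.E. = Δm × 931.5 = 422.9 MeV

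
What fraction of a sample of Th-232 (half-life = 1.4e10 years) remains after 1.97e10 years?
N/N₀ = (1/2)^(t/t½) = 0.3771 = 37.7%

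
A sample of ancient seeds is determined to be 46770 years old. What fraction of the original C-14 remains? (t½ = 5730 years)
N/N₀ = (1/2)^(t/t½) = 0.003491 = 0.349%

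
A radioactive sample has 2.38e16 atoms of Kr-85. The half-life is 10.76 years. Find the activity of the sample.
A = λN = 1.533e15 decays/year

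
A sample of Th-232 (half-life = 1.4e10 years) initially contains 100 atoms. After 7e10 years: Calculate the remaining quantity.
N = N₀(1/2)^(t/t½) = 3.125 atoms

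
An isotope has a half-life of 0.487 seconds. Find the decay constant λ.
λ = ln(2)/t½ = 1.423 second⁻¹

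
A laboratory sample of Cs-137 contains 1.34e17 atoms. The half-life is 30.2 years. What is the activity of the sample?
A = λN = 3.076e15 decays/year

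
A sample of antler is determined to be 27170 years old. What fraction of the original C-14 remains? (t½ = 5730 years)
N/N₀ = (1/2)^(t/t½) = 0.03738 = 3.74%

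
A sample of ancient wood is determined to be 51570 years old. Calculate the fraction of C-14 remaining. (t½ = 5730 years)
N/N₀ = (1/2)^(t/t½) = 0.001953 = 0.195%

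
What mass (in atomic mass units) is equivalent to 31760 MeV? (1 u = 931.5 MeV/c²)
m = E/c² = 34.1 u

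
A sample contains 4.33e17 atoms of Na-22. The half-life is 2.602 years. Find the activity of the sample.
A = λN = 1.153e17 decays/year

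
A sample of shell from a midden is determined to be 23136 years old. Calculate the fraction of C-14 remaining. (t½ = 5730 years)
N/N₀ = (1/2)^(t/t½) = 0.06089 = 6.09%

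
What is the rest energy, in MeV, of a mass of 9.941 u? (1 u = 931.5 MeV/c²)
E = mc² = 9260 MeV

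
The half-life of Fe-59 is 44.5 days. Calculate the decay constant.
λ = ln(2)/t½ = 0.01558 day⁻¹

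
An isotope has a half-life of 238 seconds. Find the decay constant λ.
λ = ln(2)/t½ = 0.002912 second⁻¹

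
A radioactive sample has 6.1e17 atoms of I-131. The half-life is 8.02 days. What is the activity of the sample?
A = λN = 5.272e16 decays/day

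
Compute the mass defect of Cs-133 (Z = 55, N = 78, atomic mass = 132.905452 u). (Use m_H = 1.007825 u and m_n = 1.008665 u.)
Δm = Z·m_H + N·m_n − M = 1.201 u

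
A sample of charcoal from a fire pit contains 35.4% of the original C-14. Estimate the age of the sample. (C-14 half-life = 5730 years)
Age = t½ × log₂(1/ratio) = 8585 years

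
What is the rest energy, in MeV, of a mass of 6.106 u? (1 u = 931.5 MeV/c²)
E = mc² = 5688 MeV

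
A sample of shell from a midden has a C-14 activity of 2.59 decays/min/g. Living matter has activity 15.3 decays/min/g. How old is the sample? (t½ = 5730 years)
Age = t½ × log₂(A₀/A) = 14680 years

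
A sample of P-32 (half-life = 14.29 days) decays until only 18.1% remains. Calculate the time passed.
t = t½ × log₂(N₀/N) = 35.24 days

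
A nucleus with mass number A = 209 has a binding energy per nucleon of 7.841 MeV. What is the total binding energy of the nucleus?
B.E. = 7.841 × 209 = 1639 MeV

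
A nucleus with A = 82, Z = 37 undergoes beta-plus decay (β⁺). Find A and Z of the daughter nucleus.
Daughter: A = 82, Z = 36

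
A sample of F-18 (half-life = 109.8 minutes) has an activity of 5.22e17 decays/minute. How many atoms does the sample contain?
N = A/λ = 8.269e19 atoms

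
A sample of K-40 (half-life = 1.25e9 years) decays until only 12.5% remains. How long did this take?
t = t½ × log₂(N₀/N) = 3.75e9 years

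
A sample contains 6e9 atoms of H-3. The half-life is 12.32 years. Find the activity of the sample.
A = λN = 3.376e8 decays/year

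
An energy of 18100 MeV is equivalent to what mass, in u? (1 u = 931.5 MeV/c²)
m = E/c² = 19.43 u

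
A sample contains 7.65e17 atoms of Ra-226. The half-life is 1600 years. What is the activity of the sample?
A = λN = 3.314e14 decays/year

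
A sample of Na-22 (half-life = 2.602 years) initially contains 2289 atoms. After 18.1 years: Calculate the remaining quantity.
N = N₀(1/2)^(t/t½) = 18.43 atoms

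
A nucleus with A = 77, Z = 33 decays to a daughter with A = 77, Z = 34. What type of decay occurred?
ΔA = 0, ΔZ = +1 ⇒ beta-minus decay (β⁻)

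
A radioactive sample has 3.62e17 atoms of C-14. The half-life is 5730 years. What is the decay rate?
A = λN = 4.379e13 decays/year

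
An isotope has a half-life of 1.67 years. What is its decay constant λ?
λ = ln(2)/t½ = 0.4151 year⁻¹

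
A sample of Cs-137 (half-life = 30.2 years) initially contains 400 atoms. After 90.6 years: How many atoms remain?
N = N₀(1/2)^(t/t½) = 50 atoms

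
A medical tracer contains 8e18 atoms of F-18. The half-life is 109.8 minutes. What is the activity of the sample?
A = λN = 5.05e16 decays/minute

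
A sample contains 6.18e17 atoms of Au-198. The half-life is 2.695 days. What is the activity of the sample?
A = λN = 1.589e17 decays/day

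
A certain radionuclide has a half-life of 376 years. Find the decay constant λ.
λ = ln(2)/t½ = 0.001843 year⁻¹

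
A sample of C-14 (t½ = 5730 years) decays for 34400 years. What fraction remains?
N/N₀ = (1/2)^(t/t½) = 0.01559 = 1.56%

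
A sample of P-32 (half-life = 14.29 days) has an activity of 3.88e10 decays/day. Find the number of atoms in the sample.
N = A/λ = 7.999e11 atoms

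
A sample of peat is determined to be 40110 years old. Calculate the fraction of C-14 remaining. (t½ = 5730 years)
N/N₀ = (1/2)^(t/t½) = 0.007812 = 0.781%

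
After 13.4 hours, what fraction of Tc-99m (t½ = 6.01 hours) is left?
N/N₀ = (1/2)^(t/t½) = 0.2132 = 21.3%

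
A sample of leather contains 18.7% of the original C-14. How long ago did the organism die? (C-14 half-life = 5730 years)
Age = t½ × log₂(1/ratio) = 13860 years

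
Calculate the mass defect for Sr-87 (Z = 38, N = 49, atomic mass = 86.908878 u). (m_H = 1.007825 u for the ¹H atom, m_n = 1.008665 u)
Δm = Z·m_H + N·m_n − M = 0.8131 u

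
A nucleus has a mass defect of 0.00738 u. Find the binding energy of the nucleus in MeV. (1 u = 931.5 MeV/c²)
B.E. = Δm × 931.5 = 6.874 MeV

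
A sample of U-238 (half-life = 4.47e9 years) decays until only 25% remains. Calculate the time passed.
t = t½ × log₂(N₀/N) = 8.94e9 years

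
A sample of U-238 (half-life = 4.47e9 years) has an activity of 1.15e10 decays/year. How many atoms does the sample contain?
N = A/λ = 7.416e19 atoms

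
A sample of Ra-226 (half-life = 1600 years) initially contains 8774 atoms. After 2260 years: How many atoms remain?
N = N₀(1/2)^(t/t½) = 3296 atoms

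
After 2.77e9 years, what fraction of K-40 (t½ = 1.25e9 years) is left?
N/N₀ = (1/2)^(t/t½) = 0.2152 = 21.5%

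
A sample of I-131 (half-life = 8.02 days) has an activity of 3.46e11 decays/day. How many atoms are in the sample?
N = A/λ = 4.003e12 atoms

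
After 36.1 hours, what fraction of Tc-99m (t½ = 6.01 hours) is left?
N/N₀ = (1/2)^(t/t½) = 0.01555 = 1.56%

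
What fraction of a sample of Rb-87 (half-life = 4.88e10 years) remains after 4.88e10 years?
N/N₀ = (1/2)^(t/t½) = 0.5 = 50%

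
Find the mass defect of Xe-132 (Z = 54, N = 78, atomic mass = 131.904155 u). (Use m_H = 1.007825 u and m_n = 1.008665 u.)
Δm = Z·m_H + N·m_n − M = 1.194 u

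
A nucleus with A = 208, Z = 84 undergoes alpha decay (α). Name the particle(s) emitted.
α particle = ⁴₂He (2 protons + 2 neutrons)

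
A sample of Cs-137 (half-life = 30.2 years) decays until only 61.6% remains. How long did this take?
t = t½ × log₂(N₀/N) = 21.11 years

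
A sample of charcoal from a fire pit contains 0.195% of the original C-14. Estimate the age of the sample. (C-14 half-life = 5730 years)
Age = t½ × log₂(1/ratio) = 51580 years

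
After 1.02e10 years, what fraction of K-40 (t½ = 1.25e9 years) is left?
N/N₀ = (1/2)^(t/t½) = 0.003496 = 0.35%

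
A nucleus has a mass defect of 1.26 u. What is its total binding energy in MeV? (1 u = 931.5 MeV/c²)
B.E. = Δm × 931.5 = 1174 MeV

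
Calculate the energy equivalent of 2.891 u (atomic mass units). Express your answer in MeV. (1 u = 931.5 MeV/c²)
E = mc² = 2693 MeV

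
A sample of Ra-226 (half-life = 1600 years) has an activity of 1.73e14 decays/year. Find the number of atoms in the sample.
N = A/λ = 3.993e17 atoms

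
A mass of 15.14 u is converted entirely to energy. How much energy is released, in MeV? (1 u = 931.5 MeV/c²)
E = mc² = 14100 MeV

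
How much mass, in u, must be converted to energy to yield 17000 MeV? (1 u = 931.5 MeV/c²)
m = E/c² = 18.25 u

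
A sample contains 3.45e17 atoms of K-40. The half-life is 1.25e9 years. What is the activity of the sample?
A = λN = 1.913e8 decays/year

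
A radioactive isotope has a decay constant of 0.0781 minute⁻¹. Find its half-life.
t½ = ln(2)/λ = 8.875 minutes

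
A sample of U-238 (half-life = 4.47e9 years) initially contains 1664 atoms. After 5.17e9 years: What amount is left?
N = N₀(1/2)^(t/t½) = 746.4 atoms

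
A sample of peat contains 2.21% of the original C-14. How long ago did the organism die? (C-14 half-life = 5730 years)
Age = t½ × log₂(1/ratio) = 31510 years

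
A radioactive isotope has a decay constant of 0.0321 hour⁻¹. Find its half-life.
t½ = ln(2)/λ = 21.59 hours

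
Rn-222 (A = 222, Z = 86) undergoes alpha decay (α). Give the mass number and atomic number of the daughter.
Daughter: A = 218, Z = 84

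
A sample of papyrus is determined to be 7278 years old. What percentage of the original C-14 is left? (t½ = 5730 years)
N/N₀ = (1/2)^(t/t½) = 0.4146 = 41.5%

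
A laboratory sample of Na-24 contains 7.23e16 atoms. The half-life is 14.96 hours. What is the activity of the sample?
A = λN = 3.35e15 decays/hour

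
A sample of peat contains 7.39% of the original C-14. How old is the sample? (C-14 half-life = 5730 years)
Age = t½ × log₂(1/ratio) = 21530 years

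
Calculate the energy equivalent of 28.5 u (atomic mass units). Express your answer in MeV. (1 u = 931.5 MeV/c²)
E = mc² = 26550 MeV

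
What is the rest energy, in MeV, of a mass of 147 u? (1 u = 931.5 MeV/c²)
E = mc² = 1.369e5 MeV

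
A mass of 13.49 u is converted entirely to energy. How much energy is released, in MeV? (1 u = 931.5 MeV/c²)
E = mc² = 12570 MeV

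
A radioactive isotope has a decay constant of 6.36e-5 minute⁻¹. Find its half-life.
t½ = ln(2)/λ = 10900 minutes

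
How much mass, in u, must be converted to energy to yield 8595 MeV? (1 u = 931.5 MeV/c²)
m = E/c² = 9.227 u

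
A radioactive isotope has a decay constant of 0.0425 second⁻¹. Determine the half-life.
t½ = ln(2)/λ = 16.31 seconds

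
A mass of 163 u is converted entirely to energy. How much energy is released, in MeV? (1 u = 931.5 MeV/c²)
E = mc² = 1.518e5 MeV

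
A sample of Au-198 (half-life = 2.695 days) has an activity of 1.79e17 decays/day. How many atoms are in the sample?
N = A/λ = 6.96e17 atoms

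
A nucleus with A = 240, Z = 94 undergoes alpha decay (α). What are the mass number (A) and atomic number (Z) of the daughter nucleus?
Daughter: A = 236, Z = 92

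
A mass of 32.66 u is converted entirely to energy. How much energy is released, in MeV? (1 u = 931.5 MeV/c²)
E = mc² = 30420 MeV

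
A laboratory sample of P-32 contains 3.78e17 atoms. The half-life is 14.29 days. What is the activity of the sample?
A = λN = 1.834e16 decays/day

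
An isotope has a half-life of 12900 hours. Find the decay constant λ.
λ = ln(2)/t½ = 5.373e-5 hour⁻¹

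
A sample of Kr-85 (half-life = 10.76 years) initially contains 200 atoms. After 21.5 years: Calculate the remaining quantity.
N = N₀(1/2)^(t/t½) = 50.06 atoms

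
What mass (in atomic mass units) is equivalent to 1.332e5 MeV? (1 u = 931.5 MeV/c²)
m = E/c² = 143 u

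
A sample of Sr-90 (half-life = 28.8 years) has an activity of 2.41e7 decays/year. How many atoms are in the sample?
N = A/λ = 1.001e9 atoms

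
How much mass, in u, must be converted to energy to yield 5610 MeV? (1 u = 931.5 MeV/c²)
m = E/c² = 6.023 u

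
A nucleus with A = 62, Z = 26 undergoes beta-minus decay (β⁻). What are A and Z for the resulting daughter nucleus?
Daughter: A = 62, Z = 27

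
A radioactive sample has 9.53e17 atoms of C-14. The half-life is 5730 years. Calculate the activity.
A = λN = 1.153e14 decays/year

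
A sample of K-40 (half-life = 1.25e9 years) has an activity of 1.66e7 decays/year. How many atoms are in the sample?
N = A/λ = 2.994e16 atoms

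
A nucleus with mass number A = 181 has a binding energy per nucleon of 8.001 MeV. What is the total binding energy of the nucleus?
B.E. = 8.001 × 181 = 1448 MeV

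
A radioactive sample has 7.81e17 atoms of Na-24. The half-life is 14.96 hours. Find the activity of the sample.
A = λN = 3.619e16 decays/hour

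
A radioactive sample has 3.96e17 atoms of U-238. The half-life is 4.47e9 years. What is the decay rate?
A = λN = 6.141e7 decays/year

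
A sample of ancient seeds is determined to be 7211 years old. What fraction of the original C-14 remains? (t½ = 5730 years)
N/N₀ = (1/2)^(t/t½) = 0.418 = 41.8%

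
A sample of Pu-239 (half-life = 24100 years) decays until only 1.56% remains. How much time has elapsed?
t = t½ × log₂(N₀/N) = 1.447e5 years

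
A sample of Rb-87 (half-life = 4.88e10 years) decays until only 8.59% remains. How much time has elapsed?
t = t½ × log₂(N₀/N) = 1.728e11 years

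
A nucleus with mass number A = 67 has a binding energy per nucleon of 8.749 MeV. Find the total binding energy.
B.E. = 8.749 × 67 = 586.2 MeV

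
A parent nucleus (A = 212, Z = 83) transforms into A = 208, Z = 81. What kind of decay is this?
ΔA = -4, ΔZ = -2 ⇒ alpha decay (α)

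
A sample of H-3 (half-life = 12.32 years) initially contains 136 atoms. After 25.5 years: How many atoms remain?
N = N₀(1/2)^(t/t½) = 32.39 atoms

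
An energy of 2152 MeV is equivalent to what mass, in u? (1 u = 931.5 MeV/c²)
m = E/c² = 2.31 u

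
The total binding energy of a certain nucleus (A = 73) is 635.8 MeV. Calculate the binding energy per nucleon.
B.E./A = 635.8/73 = 8.71 MeV/nucleon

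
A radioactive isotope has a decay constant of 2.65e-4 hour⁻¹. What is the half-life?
t½ = ln(2)/λ = 2616 hours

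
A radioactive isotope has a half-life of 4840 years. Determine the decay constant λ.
λ = ln(2)/t½ = 1.432e-4 year⁻¹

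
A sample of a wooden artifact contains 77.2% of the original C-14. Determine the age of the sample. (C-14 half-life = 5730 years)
Age = t½ × log₂(1/ratio) = 2139 years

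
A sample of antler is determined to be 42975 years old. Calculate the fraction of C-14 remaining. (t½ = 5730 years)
N/N₀ = (1/2)^(t/t½) = 0.005524 = 0.552%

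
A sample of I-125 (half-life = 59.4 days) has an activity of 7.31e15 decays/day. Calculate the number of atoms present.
N = A/λ = 6.264e17 atoms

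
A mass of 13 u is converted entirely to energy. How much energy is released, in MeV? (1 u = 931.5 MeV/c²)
E = mc² = 12110 MeV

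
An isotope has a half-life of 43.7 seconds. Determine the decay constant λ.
λ = ln(2)/t½ = 0.01586 second⁻¹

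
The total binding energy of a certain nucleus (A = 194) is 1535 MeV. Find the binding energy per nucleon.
B.E./A = 1535/194 = 7.912 MeV/nucleon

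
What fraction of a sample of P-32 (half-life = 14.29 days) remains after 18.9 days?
N/N₀ = (1/2)^(t/t½) = 0.3998 = 40%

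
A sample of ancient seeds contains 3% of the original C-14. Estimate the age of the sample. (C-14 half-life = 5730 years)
Age = t½ × log₂(1/ratio) = 28990 years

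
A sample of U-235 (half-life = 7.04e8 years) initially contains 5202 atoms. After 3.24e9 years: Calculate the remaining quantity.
N = N₀(1/2)^(t/t½) = 214.2 atoms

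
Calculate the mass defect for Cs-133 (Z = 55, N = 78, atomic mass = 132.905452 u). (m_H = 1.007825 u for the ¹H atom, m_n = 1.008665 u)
Δm = Z·m_H + N·m_n − M = 1.201 u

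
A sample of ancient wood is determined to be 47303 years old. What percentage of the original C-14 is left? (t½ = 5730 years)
N/N₀ = (1/2)^(t/t½) = 0.003273 = 0.327%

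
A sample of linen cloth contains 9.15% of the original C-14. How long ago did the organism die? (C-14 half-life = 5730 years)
Age = t½ × log₂(1/ratio) = 19770 years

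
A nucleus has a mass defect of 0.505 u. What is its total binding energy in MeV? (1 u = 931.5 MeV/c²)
B.E. = Δm × 931.5 = 470.4 MeV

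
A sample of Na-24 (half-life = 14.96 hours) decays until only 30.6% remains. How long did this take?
t = t½ × log₂(N₀/N) = 25.56 hours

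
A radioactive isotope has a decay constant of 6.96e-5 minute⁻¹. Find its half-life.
t½ = ln(2)/λ = 9959 minutes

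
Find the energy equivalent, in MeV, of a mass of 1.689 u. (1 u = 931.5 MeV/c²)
E = mc² = 1573 MeV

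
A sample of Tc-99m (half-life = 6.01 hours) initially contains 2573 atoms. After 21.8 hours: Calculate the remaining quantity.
N = N₀(1/2)^(t/t½) = 208.2 atoms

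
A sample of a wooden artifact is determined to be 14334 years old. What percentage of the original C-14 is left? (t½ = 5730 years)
N/N₀ = (1/2)^(t/t½) = 0.1766 = 17.7%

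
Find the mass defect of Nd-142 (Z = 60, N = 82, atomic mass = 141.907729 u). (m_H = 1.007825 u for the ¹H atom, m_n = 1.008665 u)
Δm = Z·m_H + N·m_n − M = 1.272 u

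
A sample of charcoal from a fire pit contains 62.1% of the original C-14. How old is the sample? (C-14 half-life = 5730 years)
Age = t½ × log₂(1/ratio) = 3938 years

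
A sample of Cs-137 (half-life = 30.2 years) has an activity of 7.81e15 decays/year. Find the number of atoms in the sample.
N = A/λ = 3.403e17 atoms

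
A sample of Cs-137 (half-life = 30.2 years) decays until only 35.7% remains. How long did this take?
t = t½ × log₂(N₀/N) = 44.88 years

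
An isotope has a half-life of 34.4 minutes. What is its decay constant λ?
λ = ln(2)/t½ = 0.02015 minute⁻¹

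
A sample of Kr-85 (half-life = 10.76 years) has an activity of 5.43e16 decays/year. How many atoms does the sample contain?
N = A/λ = 8.429e17 atoms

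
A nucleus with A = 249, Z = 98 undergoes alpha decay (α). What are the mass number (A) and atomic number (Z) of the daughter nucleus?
Daughter: A = 245, Z = 96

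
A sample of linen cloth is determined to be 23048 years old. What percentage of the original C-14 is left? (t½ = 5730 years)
N/N₀ = (1/2)^(t/t½) = 0.06154 = 6.15%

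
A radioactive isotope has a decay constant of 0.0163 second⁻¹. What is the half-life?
t½ = ln(2)/λ = 42.52 seconds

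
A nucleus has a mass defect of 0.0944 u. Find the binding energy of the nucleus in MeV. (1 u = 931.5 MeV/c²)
B.E. = Δm × 931.5 = 87.93 MeV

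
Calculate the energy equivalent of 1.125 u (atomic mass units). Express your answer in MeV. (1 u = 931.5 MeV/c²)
E = mc² = 1048 MeV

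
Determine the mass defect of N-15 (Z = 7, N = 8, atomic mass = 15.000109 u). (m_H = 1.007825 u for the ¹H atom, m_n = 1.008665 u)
Δm = Z·m_H + N·m_n − M = 0.124 u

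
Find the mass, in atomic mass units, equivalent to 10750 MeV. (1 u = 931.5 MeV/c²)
m = E/c² = 11.54 u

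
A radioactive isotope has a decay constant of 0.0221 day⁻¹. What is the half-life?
t½ = ln(2)/λ = 31.36 days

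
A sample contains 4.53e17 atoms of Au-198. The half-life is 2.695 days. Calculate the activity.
A = λN = 1.165e17 decays/day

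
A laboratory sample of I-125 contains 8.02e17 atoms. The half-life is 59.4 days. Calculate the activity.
A = λN = 9.359e15 decays/day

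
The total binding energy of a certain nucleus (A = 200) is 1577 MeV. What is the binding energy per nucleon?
B.E./A = 1577/200 = 7.885 MeV/nucleon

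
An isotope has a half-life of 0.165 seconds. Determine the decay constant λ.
λ = ln(2)/t½ = 4.201 second⁻¹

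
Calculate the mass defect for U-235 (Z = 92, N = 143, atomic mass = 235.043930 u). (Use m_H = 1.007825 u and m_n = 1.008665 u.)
Δm = Z·m_H + N·m_n − M = 1.915 u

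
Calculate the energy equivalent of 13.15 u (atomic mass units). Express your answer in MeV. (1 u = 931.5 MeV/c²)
E = mc² = 12250 MeV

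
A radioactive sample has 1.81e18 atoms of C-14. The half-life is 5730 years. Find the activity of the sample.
A = λN = 2.19e14 decays/year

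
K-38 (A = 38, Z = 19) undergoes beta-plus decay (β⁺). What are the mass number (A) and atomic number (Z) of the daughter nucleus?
Daughter: A = 38, Z = 18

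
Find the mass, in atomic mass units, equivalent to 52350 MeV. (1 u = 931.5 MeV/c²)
m = E/c² = 56.2 u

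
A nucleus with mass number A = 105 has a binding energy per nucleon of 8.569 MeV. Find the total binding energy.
B.E. = 8.569 × 105 = 899.7 MeV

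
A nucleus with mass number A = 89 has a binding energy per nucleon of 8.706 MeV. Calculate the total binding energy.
B.E. = 8.706 × 89 = 774.8 MeV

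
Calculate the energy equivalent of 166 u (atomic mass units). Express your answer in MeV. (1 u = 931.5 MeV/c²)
E = mc² = 1.546e5 MeV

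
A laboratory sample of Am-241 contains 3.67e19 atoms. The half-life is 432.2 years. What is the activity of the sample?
A = λN = 5.886e16 decays/year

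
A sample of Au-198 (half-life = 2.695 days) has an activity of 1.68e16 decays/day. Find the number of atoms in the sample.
N = A/λ = 6.532e16 atoms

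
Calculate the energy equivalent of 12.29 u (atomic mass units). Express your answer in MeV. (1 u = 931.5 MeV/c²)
E = mc² = 11450 MeV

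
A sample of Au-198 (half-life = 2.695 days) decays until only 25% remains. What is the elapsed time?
t = t½ × log₂(N₀/N) = 5.39 days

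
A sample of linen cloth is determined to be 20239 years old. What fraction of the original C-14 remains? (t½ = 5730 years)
N/N₀ = (1/2)^(t/t½) = 0.08644 = 8.64%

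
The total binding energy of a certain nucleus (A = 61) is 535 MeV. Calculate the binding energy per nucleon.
B.E./A = 535/61 = 8.77 MeV/nucleon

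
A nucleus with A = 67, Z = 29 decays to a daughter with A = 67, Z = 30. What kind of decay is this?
ΔA = 0, ΔZ = +1 ⇒ beta-minus decay (β⁻)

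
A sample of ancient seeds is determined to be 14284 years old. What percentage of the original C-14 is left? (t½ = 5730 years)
N/N₀ = (1/2)^(t/t½) = 0.1777 = 17.8%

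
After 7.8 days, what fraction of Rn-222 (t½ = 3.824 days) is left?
N/N₀ = (1/2)^(t/t½) = 0.2432 = 24.3%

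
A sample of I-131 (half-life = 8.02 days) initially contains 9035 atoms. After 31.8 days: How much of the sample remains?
N = N₀(1/2)^(t/t½) = 578.5 atoms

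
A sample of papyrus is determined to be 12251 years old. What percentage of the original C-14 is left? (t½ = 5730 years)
N/N₀ = (1/2)^(t/t½) = 0.2272 = 22.7%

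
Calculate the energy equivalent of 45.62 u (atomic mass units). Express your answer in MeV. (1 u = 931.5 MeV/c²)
E = mc² = 42500 MeV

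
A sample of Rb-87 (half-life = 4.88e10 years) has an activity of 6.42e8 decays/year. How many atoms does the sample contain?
N = A/λ = 4.52e19 atoms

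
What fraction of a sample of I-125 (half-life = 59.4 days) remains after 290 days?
N/N₀ = (1/2)^(t/t½) = 0.03391 = 3.39%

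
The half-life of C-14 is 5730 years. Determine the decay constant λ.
λ = ln(2)/t½ = 1.21e-4 year⁻¹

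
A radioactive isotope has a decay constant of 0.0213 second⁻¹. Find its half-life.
t½ = ln(2)/λ = 32.54 seconds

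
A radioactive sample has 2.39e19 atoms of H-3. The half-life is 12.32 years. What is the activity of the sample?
A = λN = 1.345e18 decays/year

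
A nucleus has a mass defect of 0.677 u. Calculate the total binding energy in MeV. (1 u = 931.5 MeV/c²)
B.E. = Δm × 931.5 = 630.6 MeV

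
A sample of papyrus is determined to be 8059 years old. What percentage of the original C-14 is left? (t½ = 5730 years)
N/N₀ = (1/2)^(t/t½) = 0.3772 = 37.7%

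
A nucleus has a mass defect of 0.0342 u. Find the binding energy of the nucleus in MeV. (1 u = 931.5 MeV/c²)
B.E. = Δm × 931.5 = 31.86 MeV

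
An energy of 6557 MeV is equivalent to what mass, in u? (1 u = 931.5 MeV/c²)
m = E/c² = 7.039 u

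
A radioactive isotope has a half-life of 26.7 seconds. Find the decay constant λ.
λ = ln(2)/t½ = 0.02596 second⁻¹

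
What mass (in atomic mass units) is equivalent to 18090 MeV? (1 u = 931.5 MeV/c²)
m = E/c² = 19.42 u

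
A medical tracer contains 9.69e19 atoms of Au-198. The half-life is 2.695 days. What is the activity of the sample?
A = λN = 2.492e19 decays/day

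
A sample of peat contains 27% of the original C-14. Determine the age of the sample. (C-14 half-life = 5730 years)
Age = t½ × log₂(1/ratio) = 10820 years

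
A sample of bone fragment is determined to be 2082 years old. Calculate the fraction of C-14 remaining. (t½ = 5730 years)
N/N₀ = (1/2)^(t/t½) = 0.7774 = 77.7%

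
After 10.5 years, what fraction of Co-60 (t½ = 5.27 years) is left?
N/N₀ = (1/2)^(t/t½) = 0.2513 = 25.1%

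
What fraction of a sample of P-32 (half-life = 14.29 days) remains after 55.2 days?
N/N₀ = (1/2)^(t/t½) = 0.06873 = 6.87%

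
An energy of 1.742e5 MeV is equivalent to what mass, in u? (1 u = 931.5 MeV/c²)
m = E/c² = 187 u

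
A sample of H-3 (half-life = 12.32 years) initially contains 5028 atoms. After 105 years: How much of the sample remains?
N = N₀(1/2)^(t/t½) = 13.67 atoms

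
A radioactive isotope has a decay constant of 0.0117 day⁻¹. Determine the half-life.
t½ = ln(2)/λ = 59.24 days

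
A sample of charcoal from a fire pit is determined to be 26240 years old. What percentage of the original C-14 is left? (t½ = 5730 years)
N/N₀ = (1/2)^(t/t½) = 0.04183 = 4.18%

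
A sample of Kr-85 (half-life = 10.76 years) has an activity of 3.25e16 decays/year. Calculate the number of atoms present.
N = A/λ = 5.045e17 atoms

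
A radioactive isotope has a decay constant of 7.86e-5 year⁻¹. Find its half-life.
t½ = ln(2)/λ = 8819 years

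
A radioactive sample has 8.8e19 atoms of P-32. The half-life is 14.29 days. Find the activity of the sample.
A = λN = 4.269e18 decays/day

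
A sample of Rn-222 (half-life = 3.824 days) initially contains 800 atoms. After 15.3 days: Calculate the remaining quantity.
N = N₀(1/2)^(t/t½) = 49.96 atoms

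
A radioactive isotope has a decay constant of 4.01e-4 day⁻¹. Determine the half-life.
t½ = ln(2)/λ = 1729 days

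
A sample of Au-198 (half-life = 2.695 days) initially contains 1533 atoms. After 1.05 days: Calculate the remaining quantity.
N = N₀(1/2)^(t/t½) = 1170 atoms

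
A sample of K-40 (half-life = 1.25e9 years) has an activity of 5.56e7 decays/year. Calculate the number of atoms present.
N = A/λ = 1.003e17 atoms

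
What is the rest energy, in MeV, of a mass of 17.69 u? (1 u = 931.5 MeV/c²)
E = mc² = 16480 MeV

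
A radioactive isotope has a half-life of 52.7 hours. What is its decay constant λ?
λ = ln(2)/t½ = 0.01315 hour⁻¹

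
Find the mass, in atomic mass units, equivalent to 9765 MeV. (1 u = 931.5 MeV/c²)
m = E/c² = 10.48 u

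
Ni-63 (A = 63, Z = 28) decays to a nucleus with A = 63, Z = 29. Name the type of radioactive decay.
ΔA = 0, ΔZ = +1 ⇒ beta-minus decay (β⁻)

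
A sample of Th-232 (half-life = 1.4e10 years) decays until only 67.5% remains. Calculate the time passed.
t = t½ × log₂(N₀/N) = 7.939e9 years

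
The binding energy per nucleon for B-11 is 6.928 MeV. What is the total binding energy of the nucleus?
B.E. = 6.928 × 11 = 76.21 MeV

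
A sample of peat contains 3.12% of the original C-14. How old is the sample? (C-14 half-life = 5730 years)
Age = t½ × log₂(1/ratio) = 28660 years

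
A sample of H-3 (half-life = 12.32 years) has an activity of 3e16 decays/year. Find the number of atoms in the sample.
N = A/λ = 5.332e17 atoms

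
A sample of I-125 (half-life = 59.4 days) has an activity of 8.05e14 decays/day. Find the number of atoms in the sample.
N = A/λ = 6.899e16 atoms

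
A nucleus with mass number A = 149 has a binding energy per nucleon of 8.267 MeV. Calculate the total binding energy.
B.E. = 8.267 × 149 = 1232 MeV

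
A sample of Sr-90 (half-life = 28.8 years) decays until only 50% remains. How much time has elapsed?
t = t½ × log₂(N₀/N) = 28.8 years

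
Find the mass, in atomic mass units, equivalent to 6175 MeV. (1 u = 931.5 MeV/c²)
m = E/c² = 6.629 u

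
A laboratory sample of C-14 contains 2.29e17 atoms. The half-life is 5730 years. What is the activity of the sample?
A = λN = 2.77e13 decays/year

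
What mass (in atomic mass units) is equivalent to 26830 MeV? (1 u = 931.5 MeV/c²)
m = E/c² = 28.8 u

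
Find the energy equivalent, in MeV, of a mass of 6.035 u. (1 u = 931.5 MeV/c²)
E = mc² = 5622 MeV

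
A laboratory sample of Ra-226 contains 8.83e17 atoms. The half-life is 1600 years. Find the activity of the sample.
A = λN = 3.825e14 decays/year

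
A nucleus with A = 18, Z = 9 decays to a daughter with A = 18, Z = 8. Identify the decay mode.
ΔA = 0, ΔZ = -1 ⇒ beta-plus decay (β⁺) or electron capture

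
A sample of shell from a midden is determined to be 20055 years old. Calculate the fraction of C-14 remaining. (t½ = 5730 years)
N/N₀ = (1/2)^(t/t½) = 0.08839 = 8.84%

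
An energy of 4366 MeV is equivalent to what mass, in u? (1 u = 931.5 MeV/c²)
m = E/c² = 4.687 u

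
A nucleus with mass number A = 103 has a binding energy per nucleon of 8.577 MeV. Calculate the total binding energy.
B.E. = 8.577 × 103 = 883.4 MeV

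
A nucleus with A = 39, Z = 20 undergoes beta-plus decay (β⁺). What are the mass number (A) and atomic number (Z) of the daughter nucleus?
Daughter: A = 39, Z = 19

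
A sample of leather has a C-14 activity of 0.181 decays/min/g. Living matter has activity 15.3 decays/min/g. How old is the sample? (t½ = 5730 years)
Age = t½ × log₂(A₀/A) = 36680 years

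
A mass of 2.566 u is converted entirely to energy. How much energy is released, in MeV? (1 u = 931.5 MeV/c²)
E = mc² = 2390 MeV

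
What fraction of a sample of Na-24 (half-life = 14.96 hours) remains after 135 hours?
N/N₀ = (1/2)^(t/t½) = 0.001921 = 0.192%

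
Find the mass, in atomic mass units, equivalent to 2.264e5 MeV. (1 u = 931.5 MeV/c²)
m = E/c² = 243 u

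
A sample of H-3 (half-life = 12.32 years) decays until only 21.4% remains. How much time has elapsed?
t = t½ × log₂(N₀/N) = 27.4 years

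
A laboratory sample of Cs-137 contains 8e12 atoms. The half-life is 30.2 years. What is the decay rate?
A = λN = 1.836e11 decays/year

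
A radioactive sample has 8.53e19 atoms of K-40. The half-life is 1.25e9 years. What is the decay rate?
A = λN = 4.73e10 decays/year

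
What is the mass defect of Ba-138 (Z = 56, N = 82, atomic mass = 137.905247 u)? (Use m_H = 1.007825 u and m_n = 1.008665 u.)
Δm = Z·m_H + N·m_n − M = 1.243 u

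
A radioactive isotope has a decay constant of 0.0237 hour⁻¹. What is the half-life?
t½ = ln(2)/λ = 29.25 hours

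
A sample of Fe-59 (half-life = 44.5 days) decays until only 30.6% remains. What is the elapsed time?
t = t½ × log₂(N₀/N) = 76.02 days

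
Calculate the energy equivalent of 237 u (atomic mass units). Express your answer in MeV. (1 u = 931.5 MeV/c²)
E = mc² = 2.208e5 MeV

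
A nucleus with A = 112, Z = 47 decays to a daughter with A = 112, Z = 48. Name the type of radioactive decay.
ΔA = 0, ΔZ = +1 ⇒ beta-minus decay (β⁻)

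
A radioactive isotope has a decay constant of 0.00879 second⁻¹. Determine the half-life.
t½ = ln(2)/λ = 78.86 seconds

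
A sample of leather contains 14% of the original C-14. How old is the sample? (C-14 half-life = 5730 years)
Age = t½ × log₂(1/ratio) = 16250 years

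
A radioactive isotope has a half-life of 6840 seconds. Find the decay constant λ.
λ = ln(2)/t½ = 1.013e-4 second⁻¹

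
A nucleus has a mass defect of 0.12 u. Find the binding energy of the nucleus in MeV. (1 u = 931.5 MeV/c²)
B.E. = Δm × 931.5 = 111.8 MeV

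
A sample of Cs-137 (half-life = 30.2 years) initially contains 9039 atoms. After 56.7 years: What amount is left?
N = N₀(1/2)^(t/t½) = 2460 atoms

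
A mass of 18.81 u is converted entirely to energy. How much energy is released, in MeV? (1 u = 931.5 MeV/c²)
E = mc² = 17520 MeV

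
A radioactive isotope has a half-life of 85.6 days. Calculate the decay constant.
λ = ln(2)/t½ = 0.008098 day⁻¹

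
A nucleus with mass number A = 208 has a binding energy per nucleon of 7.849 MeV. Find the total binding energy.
B.E. = 7.849 × 208 = 1633 MeV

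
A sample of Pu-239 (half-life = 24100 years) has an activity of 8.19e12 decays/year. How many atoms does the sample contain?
N = A/λ = 2.848e17 atoms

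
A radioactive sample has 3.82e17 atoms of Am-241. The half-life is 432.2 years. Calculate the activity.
A = λN = 6.126e14 decays/year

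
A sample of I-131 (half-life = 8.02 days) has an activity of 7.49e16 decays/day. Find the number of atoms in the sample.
N = A/λ = 8.666e17 atoms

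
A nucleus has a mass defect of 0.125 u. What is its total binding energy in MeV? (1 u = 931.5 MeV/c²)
B.E. = Δm × 931.5 = 116.4 MeV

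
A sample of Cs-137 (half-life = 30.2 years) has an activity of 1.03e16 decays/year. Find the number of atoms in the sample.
N = A/λ = 4.488e17 atoms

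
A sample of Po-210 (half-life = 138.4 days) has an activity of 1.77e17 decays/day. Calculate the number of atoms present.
N = A/λ = 3.534e19 atoms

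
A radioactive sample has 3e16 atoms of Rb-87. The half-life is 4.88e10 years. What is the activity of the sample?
A = λN = 4.261e5 decays/year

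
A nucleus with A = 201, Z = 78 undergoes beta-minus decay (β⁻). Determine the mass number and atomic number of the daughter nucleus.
Daughter: A = 201, Z = 79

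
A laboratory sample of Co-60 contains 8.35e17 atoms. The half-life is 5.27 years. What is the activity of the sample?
A = λN = 1.098e17 decays/year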